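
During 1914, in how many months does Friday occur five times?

A month of length L has five Fridays iff its first Friday is on day ≤ L−28 (so day 1–3 in a 31-day month, 1–2 in a 30-day month, day 1 in a leap February).
Checking each month of 1914: Jan starts Thu (31d) ✓; Feb starts Sun (28d); Mar starts Sun (31d); Apr starts Wed (30d); May starts Fri (31d) ✓; Jun starts Mon (30d); Jul starts Wed (31d) ✓; Aug starts Sat (31d); Sep starts Tue (30d); Oct starts Thu (31d) ✓; Nov starts Sun (30d); Dec starts Tue (31d).
Five-Friday months: January, May, July, October → 4.

4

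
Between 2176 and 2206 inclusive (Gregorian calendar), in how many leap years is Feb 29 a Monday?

1

Leap years in 2176–2206: 7 of them.
Feb 29 weekday advances by 5 (mod 7) from one leap year to the next four years later (or differs when a century non-leap intervenes).
Leap-day weekdays: 2176:Thu 2180:Tue 2184:Sun 2188:Fri 2192:Wed 2196:Mon✓ 2204:Wed
Monday: 2196 → 1.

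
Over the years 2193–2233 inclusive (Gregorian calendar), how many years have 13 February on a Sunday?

5

Track 13 February's weekday year by year (advancing +1, or +2 across a Feb 29):
  2193: Wed  2194: Thu (+1)  2195: Fri (+1)  2196: Sat (+1)  2197: Mon (+2)
  2198: Tue (+1)  2199: Wed (+1)  2200: Thu (+1)  2201: Fri (+1)  2202: Sat (+1)
  2203: Sun (+1) ✓  2204: Mon (+1)  2205: Wed (+2)  2206: Thu (+1)  … (13 more years) …
  2220: Sun (+1) ✓  2221: Tue (+2)  2222: Wed (+1)  2223: Thu (+1)  2224: Fri (+1)
  2225: Sun (+2) ✓  2226: Mon (+1)  2227: Tue (+1)  2228: Wed (+1)  2229: Fri (+2)
  2230: Sat (+1)  2231: Sun (+1) ✓  2232: Mon (+1)  2233: Wed (+2)
Sunday years: 2203, 2214, 2220, 2225, 2231 — 5 in total.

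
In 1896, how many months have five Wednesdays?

5

A month of length L has five Wednesdays iff its first Wednesday is on day ≤ L−28 (so day 1–3 in a 31-day month, 1–2 in a 30-day month, day 1 in a leap February).
Checking each month of 1896: Jan starts Wed (31d) ✓; Feb starts Sat (29d); Mar starts Sun (31d); Apr starts Wed (30d) ✓; May starts Fri (31d); Jun starts Mon (30d); Jul starts Wed (31d) ✓; Aug starts Sat (31d); Sep starts Tue (30d) ✓; Oct starts Thu (31d); Nov starts Sun (30d); Dec starts Tue (31d) ✓.
Five-Wednesday months: January, April, July, September, December → 5.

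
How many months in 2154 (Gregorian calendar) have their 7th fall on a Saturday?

Check the 7th of each month of 2154: Jan 7: Mon, Feb 7: Thu, Mar 7: Thu, Apr 7: Sun, May 7: Tue, Jun 7: Fri, Jul 7: Sun, Aug 7: Wed, Sep 7: Sat, Oct 7: Mon, Nov 7: Thu, Dec 7: Sat.
Saturday occurs in September, December — 2 months.

2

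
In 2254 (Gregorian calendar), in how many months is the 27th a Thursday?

Check the 27th of each month of 2254: Jan 27: Fri, Feb 27: Mon, Mar 27: Mon, Apr 27: Thu, May 27: Sat, Jun 27: Tue, Jul 27: Thu, Aug 27: Sun, Sep 27: Wed, Oct 27: Fri, Nov 27: Mon, Dec 27: Wed.
Thursday occurs in April, July — 2 months.

2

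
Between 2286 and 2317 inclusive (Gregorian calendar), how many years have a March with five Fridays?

March has 31 days; it has five Fridays when Friday falls among the first (month-length − 28) days — i.e. when March 1 is one of Friday/Thursday/Wednesday.
March 1 by year: 2286:Mon 2287:Tue 2288:Thu✓ 2289:Fri✓ 2290:Sat 2291:Sun 2292:Tue 2293:Wed✓ 2294:Thu✓ 2295:Fri✓ 2296:Sun 2297:Mon 2298:Tue 2299:Wed✓ 2300:Thu✓ 2301:Fri✓ 2302:Sat 2303:Sun 2304:Tue 2305:Wed✓ 2306:Thu✓ 2307:Fri✓ 2308:Sun 2309:Mon 2310:Tue 2311:Wed✓ 2312:Fri✓ 2313:Sat 2314:Sun 2315:Mon 2316:Wed✓ 2317:Thu✓
Years with five Fridays: 2288, 2289, 2293, 2294, 2295, 2299, 2300, 2301, 2305, 2306, 2307, 2311, 2312, 2316, 2317 → 15.

15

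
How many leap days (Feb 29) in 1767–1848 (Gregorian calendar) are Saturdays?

Leap years in 1767–1848: 20 of them.
Feb 29 weekday advances by 5 (mod 7) from one leap year to the next four years later (or differs when a century non-leap intervenes).
Leap-day weekdays: 1768:Mon 1772:Sat✓ 1776:Thu 1780:Tue 1784:Sun 1788:Fri 1792:Wed 1796:Mon 1804:Wed 1808:Mon 1812:Sat✓ 1816:Thu 1820:Tue 1824:Sun 1828:Fri 1832:Wed 1836:Mon 1840:Sat✓ 1844:Thu 1848:Tue
Saturday: 1772, 1812, 1840 → 3.

3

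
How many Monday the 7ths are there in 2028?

2

Check the 7th of each month of 2028: Jan 7: Fri, Feb 7: Mon, Mar 7: Tue, Apr 7: Fri, May 7: Sun, Jun 7: Wed, Jul 7: Fri, Aug 7: Mon, Sep 7: Thu, Oct 7: Sat, Nov 7: Tue, Dec 7: Thu.
Monday occurs in February, August — 2 months.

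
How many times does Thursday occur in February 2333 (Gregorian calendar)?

4

February 2333 has 28 days and begins on Wednesday.
The first Thursday is February 2.
Thursdays fall on 2, 9, 16, 23 — that's 4.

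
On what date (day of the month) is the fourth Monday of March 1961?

March 1, 1961 is a Wednesday, so the first Monday is the 6th.
The fourth Monday is 6 + 21 = 27.

27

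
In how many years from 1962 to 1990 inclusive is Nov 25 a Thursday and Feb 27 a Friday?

1

Check each year's weekday for Nov 25 and Feb 27:
  1962: Sun/Tue  1963: Mon/Wed  1964: Wed/Thu  1965: Thu/Sat  1966: Fri/Sun  1967: Sat/Mon  1968: Mon/Tue  1969: Tue/Thu  1970: Wed/Fri  1971: Thu/Sat  1972: Sat/Sun  1973: Sun/Tue  1974: Mon/Wed  1975: Tue/Thu  1976: Thu/Fri ✓  1977: Fri/Sun  1978: Sat/Mon  1979: Sun/Tue  1980: Tue/Wed  1981: Wed/Fri  1982: Thu/Sat  1983: Fri/Sun  1984: Sun/Mon  1985: Mon/Wed  1986: Tue/Thu  1987: Wed/Fri  1988: Fri/Sat  1989: Sat/Mon  1990: Sun/Tue
Both conditions hold in: 1976 — 1.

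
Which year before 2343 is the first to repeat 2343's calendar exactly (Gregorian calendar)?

Two years share a calendar iff Jan 1 falls on the same weekday and both are leap or both are common. 2343: Jan 1 is Friday, common year.
2342: Jan 1 Thursday, common
2341: Jan 1 Wednesday, common
2340: Jan 1 Monday, leap
2339: Jan 1 Sunday, common
2338: Jan 1 Saturday, common
2337: Jan 1 Friday, common
2337 matches on both conditions.

2337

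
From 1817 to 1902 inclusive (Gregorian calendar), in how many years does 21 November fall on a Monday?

Track 21 November's weekday year by year (advancing +1, or +2 across a Feb 29):
  1817: Fri  1818: Sat (+1)  1819: Sun (+1)  1820: Tue (+2)  1821: Wed (+1)
  1822: Thu (+1)  1823: Fri (+1)  1824: Sun (+2)  1825: Mon (+1) ✓  1826: Tue (+1)
  1827: Wed (+1)  1828: Fri (+2)  1829: Sat (+1)  1830: Sun (+1)  … (58 more years) …
  1889: Thu (+1)  1890: Fri (+1)  1891: Sat (+1)  1892: Mon (+2) ✓  1893: Tue (+1)
  1894: Wed (+1)  1895: Thu (+1)  1896: Sat (+2)  1897: Sun (+1)  1898: Mon (+1) ✓
  1899: Tue (+1)  1900: Wed (+1)  1901: Thu (+1)  1902: Fri (+1)
Monday years: 1825, 1831, 1836, 1842, 1853, 1859, 1864, 1870, 1881, 1887, 1892, 1898 — 12 in total.

12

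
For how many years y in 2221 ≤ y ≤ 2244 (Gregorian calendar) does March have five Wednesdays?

March has 31 days; it has five Wednesdays when Wednesday falls among the first (month-length − 28) days — i.e. when March 1 is one of Wednesday/Tuesday/Monday.
March 1 by year: 2221:Thu 2222:Fri 2223:Sat 2224:Mon✓ 2225:Tue✓ 2226:Wed✓ 2227:Thu 2228:Sat 2229:Sun 2230:Mon✓ 2231:Tue✓ 2232:Thu 2233:Fri 2234:Sat 2235:Sun 2236:Tue✓ 2237:Wed✓ 2238:Thu 2239:Fri 2240:Sun 2241:Mon✓ 2242:Tue✓ 2243:Wed✓ 2244:Fri
Years with five Wednesdays: 2224, 2225, 2226, 2230, 2231, 2236, 2237, 2241, 2242, 2243 → 10.

10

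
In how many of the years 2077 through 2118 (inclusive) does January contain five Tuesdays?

17

January has 31 days; it has five Tuesdays when Tuesday falls among the first (month-length − 28) days — i.e. when January 1 is one of Tuesday/Monday/Sunday.
January 1 by year: 2077:Fri 2078:Sat 2079:Sun✓ 2080:Mon✓ 2081:Wed 2082:Thu 2083:Fri 2084:Sat 2085:Mon✓ 2086:Tue✓ 2087:Wed 2088:Thu 2089:Sat 2090:Sun✓ 2091:Mon✓ …(12 more)… 2104:Tue✓ 2105:Thu 2106:Fri 2107:Sat 2108:Sun✓ 2109:Tue✓ 2110:Wed 2111:Thu 2112:Fri 2113:Sun✓ 2114:Mon✓ 2115:Tue✓ 2116:Wed 2117:Fri 2118:Sat
Years with five Tuesdays: 2079, 2080, 2085, 2086, 2090, 2091, 2092, 2096, 2097, 2102, 2103, 2104, 2108, 2109, 2113, 2114, 2115 → 17.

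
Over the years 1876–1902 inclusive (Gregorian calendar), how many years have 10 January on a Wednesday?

4

Track 10 January's weekday year by year (advancing +1, or +2 across a Feb 29):
  1876: Mon  1877: Wed (+2) ✓  1878: Thu (+1)  1879: Fri (+1)  1880: Sat (+1)
  1881: Mon (+2)  1882: Tue (+1)  1883: Wed (+1) ✓  1884: Thu (+1)  1885: Sat (+2)
  1886: Sun (+1)  1887: Mon (+1)  1888: Tue (+1)  1889: Thu (+2)  1890: Fri (+1)
  1891: Sat (+1)  1892: Sun (+1)  1893: Tue (+2)  1894: Wed (+1) ✓  1895: Thu (+1)
  1896: Fri (+1)  1897: Sun (+2)  1898: Mon (+1)  1899: Tue (+1)  1900: Wed (+1) ✓
  1901: Thu (+1)  1902: Fri (+1)
Wednesday years: 1877, 1883, 1894, 1900 — 4 in total.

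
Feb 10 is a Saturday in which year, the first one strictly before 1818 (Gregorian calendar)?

1816

From one year to the next, a fixed date's weekday advances by 1, or by 2 when a Feb 29 lies between the two dates.
1818: February 10 is Tuesday.
1817: Monday (−1)
1816: Saturday (−2)
Feb 10 falls on a Saturday in 1816.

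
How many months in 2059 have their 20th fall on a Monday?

2

Check the 20th of each month of 2059: Jan 20: Mon, Feb 20: Thu, Mar 20: Thu, Apr 20: Sun, May 20: Tue, Jun 20: Fri, Jul 20: Sun, Aug 20: Wed, Sep 20: Sat, Oct 20: Mon, Nov 20: Thu, Dec 20: Sat.
Monday occurs in January, October — 2 months.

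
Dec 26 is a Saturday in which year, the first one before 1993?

From one year to the next, a fixed date's weekday advances by 1, or by 2 when a Feb 29 lies between the two dates.
1993: December 26 is Sunday.
1992: Saturday (−1)
Dec 26 falls on a Saturday in 1992.

1992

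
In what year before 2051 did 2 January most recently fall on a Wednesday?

From one year to the next, a fixed date's weekday advances by 1, or by 2 when a Feb 29 lies between the two dates.
2051: January 2 is Monday.
2050: Sunday (−1)
2049: Saturday (−1)
2048: Thursday (−2)
2047: Wednesday (−1)
2 January falls on a Wednesday in 2047.

2047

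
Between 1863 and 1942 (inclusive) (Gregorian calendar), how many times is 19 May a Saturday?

Track 19 May's weekday year by year (advancing +1, or +2 across a Feb 29):
  1863: Tue  1864: Thu (+2)  1865: Fri (+1)  1866: Sat (+1) ✓  1867: Sun (+1)
  1868: Tue (+2)  1869: Wed (+1)  1870: Thu (+1)  1871: Fri (+1)  1872: Sun (+2)
  1873: Mon (+1)  1874: Tue (+1)  1875: Wed (+1)  1876: Fri (+2)  … (52 more years) …
  1929: Sun (+1)  1930: Mon (+1)  1931: Tue (+1)  1932: Thu (+2)  1933: Fri (+1)
  1934: Sat (+1) ✓  1935: Sun (+1)  1936: Tue (+2)  1937: Wed (+1)  1938: Thu (+1)
  1939: Fri (+1)  1940: Sun (+2)  1941: Mon (+1)  1942: Tue (+1)
Saturday years: 1866, 1877, 1883, 1888, 1894, 1900, 1906, 1917, 1923, 1928, 1934 — 11 in total.

11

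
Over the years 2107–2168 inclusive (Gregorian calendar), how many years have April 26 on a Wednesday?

8

Track April 26's weekday year by year (advancing +1, or +2 across a Feb 29):
  2107: Tue  2108: Thu (+2)  2109: Fri (+1)  2110: Sat (+1)  2111: Sun (+1)
  2112: Tue (+2)  2113: Wed (+1) ✓  2114: Thu (+1)  2115: Fri (+1)  2116: Sun (+2)
  2117: Mon (+1)  2118: Tue (+1)  2119: Wed (+1) ✓  2120: Fri (+2)  … (34 more years) …
  2155: Sat (+1)  2156: Mon (+2)  2157: Tue (+1)  2158: Wed (+1) ✓  2159: Thu (+1)
  2160: Sat (+2)  2161: Sun (+1)  2162: Mon (+1)  2163: Tue (+1)  2164: Thu (+2)
  2165: Fri (+1)  2166: Sat (+1)  2167: Sun (+1)  2168: Tue (+2)
Wednesday years: 2113, 2119, 2124, 2130, 2141, 2147, 2152, 2158 — 8 in total.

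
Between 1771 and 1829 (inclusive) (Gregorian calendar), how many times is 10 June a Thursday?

Track 10 June's weekday year by year (advancing +1, or +2 across a Feb 29):
  1771: Mon  1772: Wed (+2)  1773: Thu (+1) ✓  1774: Fri (+1)  1775: Sat (+1)
  1776: Mon (+2)  1777: Tue (+1)  1778: Wed (+1)  1779: Thu (+1) ✓  1780: Sat (+2)
  1781: Sun (+1)  1782: Mon (+1)  1783: Tue (+1)  1784: Thu (+2) ✓  … (31 more years) …
  1816: Mon (+2)  1817: Tue (+1)  1818: Wed (+1)  1819: Thu (+1) ✓  1820: Sat (+2)
  1821: Sun (+1)  1822: Mon (+1)  1823: Tue (+1)  1824: Thu (+2) ✓  1825: Fri (+1)
  1826: Sat (+1)  1827: Sun (+1)  1828: Tue (+2)  1829: Wed (+1)
Thursday years: 1773, 1779, 1784, 1790, 1802, 1813, 1819, 1824 — 8 in total.

8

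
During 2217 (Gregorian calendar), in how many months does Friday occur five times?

4

A month of length L has five Fridays iff its first Friday is on day ≤ L−28 (so day 1–3 in a 31-day month, 1–2 in a 30-day month, day 1 in a leap February).
Checking each month of 2217: Jan starts Wed (31d) ✓; Feb starts Sat (28d); Mar starts Sat (31d); Apr starts Tue (30d); May starts Thu (31d) ✓; Jun starts Sun (30d); Jul starts Tue (31d); Aug starts Fri (31d) ✓; Sep starts Mon (30d); Oct starts Wed (31d) ✓; Nov starts Sat (30d); Dec starts Mon (31d).
Five-Friday months: January, May, August, October → 4.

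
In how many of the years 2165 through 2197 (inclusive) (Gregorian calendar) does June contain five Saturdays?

9

June has 30 days; it has five Saturdays when Saturday falls among the first (month-length − 28) days — i.e. when June 1 is one of Saturday/Friday.
June 1 by year: 2165:Sat✓ 2166:Sun 2167:Mon 2168:Wed 2169:Thu 2170:Fri✓ 2171:Sat✓ 2172:Mon 2173:Tue 2174:Wed 2175:Thu 2176:Sat✓ 2177:Sun 2178:Mon 2179:Tue …(3 more)… 2183:Sun 2184:Tue 2185:Wed 2186:Thu 2187:Fri✓ 2188:Sun 2189:Mon 2190:Tue 2191:Wed 2192:Fri✓ 2193:Sat✓ 2194:Sun 2195:Mon 2196:Wed 2197:Thu
Years with five Saturdays: 2165, 2170, 2171, 2176, 2181, 2182, 2187, 2192, 2193 → 9.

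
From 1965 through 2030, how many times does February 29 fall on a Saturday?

2

Leap years in 1965–2030: 16 of them.
Feb 29 weekday advances by 5 (mod 7) from one leap year to the next four years later (or differs when a century non-leap intervenes).
Leap-day weekdays: 1968:Thu 1972:Tue 1976:Sun 1980:Fri 1984:Wed 1988:Mon 1992:Sat✓ 1996:Thu 2000:Tue 2004:Sun 2008:Fri 2012:Wed 2016:Mon 2020:Sat✓ 2024:Thu 2028:Tue
Saturday: 1992, 2020 → 2.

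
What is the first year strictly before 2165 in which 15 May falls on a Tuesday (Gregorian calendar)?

From one year to the next, a fixed date's weekday advances by 1, or by 2 when a Feb 29 lies between the two dates.
2165: May 15 is Wednesday.
2164: Tuesday (−1)
15 May falls on a Tuesday in 2164.

2164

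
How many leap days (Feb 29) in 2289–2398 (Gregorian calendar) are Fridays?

3

Leap years in 2289–2398: 26 of them.
Feb 29 weekday advances by 5 (mod 7) from one leap year to the next four years later (or differs when a century non-leap intervenes).
Leap-day weekdays: 2292:Mon 2296:Sat 2304:Mon 2308:Sat 2312:Thu 2316:Tue 2320:Sun 2324:Fri✓ 2328:Wed 2332:Mon 2336:Sat 2340:Thu 2344:Tue 2348:Sun 2352:Fri✓ 2356:Wed 2360:Mon 2364:Sat 2368:Thu 2372:Tue 2376:Sun 2380:Fri✓ 2384:Wed 2388:Mon 2392:Sat 2396:Thu
Friday: 2324, 2352, 2380 → 3.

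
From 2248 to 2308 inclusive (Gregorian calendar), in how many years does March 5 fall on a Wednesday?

8

Track March 5's weekday year by year (advancing +1, or +2 across a Feb 29):
  2248: Sun  2249: Mon (+1)  2250: Tue (+1)  2251: Wed (+1) ✓  2252: Fri (+2)
  2253: Sat (+1)  2254: Sun (+1)  2255: Mon (+1)  2256: Wed (+2) ✓  2257: Thu (+1)
  2258: Fri (+1)  2259: Sat (+1)  2260: Mon (+2)  2261: Tue (+1)  … (33 more years) …
  2295: Tue (+1)  2296: Thu (+2)  2297: Fri (+1)  2298: Sat (+1)  2299: Sun (+1)
  2300: Mon (+1)  2301: Tue (+1)  2302: Wed (+1) ✓  2303: Thu (+1)  2304: Sat (+2)
  2305: Sun (+1)  2306: Mon (+1)  2307: Tue (+1)  2308: Thu (+2)
Wednesday years: 2251, 2256, 2262, 2273, 2279, 2284, 2290, 2302 — 8 in total.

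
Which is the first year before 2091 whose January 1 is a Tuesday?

2086

Jan 1 advances by 2 weekdays after a leap year and by 1 after a common year.
2091: Jan 1 is Monday.
2090: Sunday
2089: Saturday
2088: Thursday (leap)
2087: Wednesday
2086: Tuesday
2086 begins on a Tuesday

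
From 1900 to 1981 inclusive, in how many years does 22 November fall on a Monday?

Track 22 November's weekday year by year (advancing +1, or +2 across a Feb 29):
  1900: Thu  1901: Fri (+1)  1902: Sat (+1)  1903: Sun (+1)  1904: Tue (+2)
  1905: Wed (+1)  1906: Thu (+1)  1907: Fri (+1)  1908: Sun (+2)  1909: Mon (+1) ✓
  1910: Tue (+1)  1911: Wed (+1)  1912: Fri (+2)  1913: Sat (+1)  … (54 more years) …
  1968: Fri (+2)  1969: Sat (+1)  1970: Sun (+1)  1971: Mon (+1) ✓  1972: Wed (+2)
  1973: Thu (+1)  1974: Fri (+1)  1975: Sat (+1)  1976: Mon (+2) ✓  1977: Tue (+1)
  1978: Wed (+1)  1979: Thu (+1)  1980: Sat (+2)  1981: Sun (+1)
Monday years: 1909, 1915, 1920, 1926, 1937, 1943, 1948, 1954, 1965, 1971, 1976 — 11 in total.

11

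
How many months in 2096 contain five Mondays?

5

A month of length L has five Mondays iff its first Monday is on day ≤ L−28 (so day 1–3 in a 31-day month, 1–2 in a 30-day month, day 1 in a leap February).
Checking each month of 2096: Jan starts Sun (31d) ✓; Feb starts Wed (29d); Mar starts Thu (31d); Apr starts Sun (30d) ✓; May starts Tue (31d); Jun starts Fri (30d); Jul starts Sun (31d) ✓; Aug starts Wed (31d); Sep starts Sat (30d); Oct starts Mon (31d) ✓; Nov starts Thu (30d); Dec starts Sat (31d) ✓.
Five-Monday months: January, April, July, October, December → 5.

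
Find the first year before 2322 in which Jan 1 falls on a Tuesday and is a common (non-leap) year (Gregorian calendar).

Jan 1 advances by 2 weekdays after a leap year and by 1 after a common year.
2322: Jan 1 is Sunday.
2321: Saturday
2320: Thursday (leap)
2319: Wednesday
2318: Tuesday
2318 begins on a Tuesday and is a common year.

2318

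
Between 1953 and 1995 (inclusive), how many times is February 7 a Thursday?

Track February 7's weekday year by year (advancing +1, or +2 across a Feb 29):
  1953: Sat  1954: Sun (+1)  1955: Mon (+1)  1956: Tue (+1)  1957: Thu (+2) ✓
  1958: Fri (+1)  1959: Sat (+1)  1960: Sun (+1)  1961: Tue (+2)  1962: Wed (+1)
  1963: Thu (+1) ✓  1964: Fri (+1)  1965: Sun (+2)  1966: Mon (+1)  … (15 more years) …
  1982: Sun (+1)  1983: Mon (+1)  1984: Tue (+1)  1985: Thu (+2) ✓  1986: Fri (+1)
  1987: Sat (+1)  1988: Sun (+1)  1989: Tue (+2)  1990: Wed (+1)  1991: Thu (+1) ✓
  1992: Fri (+1)  1993: Sun (+2)  1994: Mon (+1)  1995: Tue (+1)
Thursday years: 1957, 1963, 1974, 1980, 1985, 1991 — 6 in total.

6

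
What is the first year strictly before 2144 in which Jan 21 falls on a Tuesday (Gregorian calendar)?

From one year to the next, a fixed date's weekday advances by 1, or by 2 when a Feb 29 lies between the two dates.
2144: January 21 is Tuesday.
2143: Monday (−1)
2142: Sunday (−1)
2141: Saturday (−1)
2140: Thursday (−2)
2139: Wednesday (−1)
2138: Tuesday (−1)
Jan 21 falls on a Tuesday in 2138.

2138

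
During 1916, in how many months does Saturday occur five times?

A month of length L has five Saturdays iff its first Saturday is on day ≤ L−28 (so day 1–3 in a 31-day month, 1–2 in a 30-day month, day 1 in a leap February).
Checking each month of 1916: Jan starts Sat (31d) ✓; Feb starts Tue (29d); Mar starts Wed (31d); Apr starts Sat (30d) ✓; May starts Mon (31d); Jun starts Thu (30d); Jul starts Sat (31d) ✓; Aug starts Tue (31d); Sep starts Fri (30d) ✓; Oct starts Sun (31d); Nov starts Wed (30d); Dec starts Fri (31d) ✓.
Five-Saturday months: January, April, July, September, December → 5.

5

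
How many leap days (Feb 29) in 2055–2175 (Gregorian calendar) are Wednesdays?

5

Leap years in 2055–2175: 29 of them.
Feb 29 weekday advances by 5 (mod 7) from one leap year to the next four years later (or differs when a century non-leap intervenes).
Leap-day weekdays: 2056:Tue 2060:Sun 2064:Fri 2068:Wed✓ 2072:Mon 2076:Sat 2080:Thu 2084:Tue 2088:Sun 2092:Fri 2096:Wed✓ 2104:Fri 2108:Wed✓ …(3 more)… 2124:Tue 2128:Sun 2132:Fri 2136:Wed✓ 2140:Mon 2144:Sat 2148:Thu 2152:Tue 2156:Sun 2160:Fri 2164:Wed✓ 2168:Mon 2172:Sat
Wednesday: 2068, 2096, 2108, 2136, 2164 → 5.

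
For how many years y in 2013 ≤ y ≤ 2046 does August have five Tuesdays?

14

August has 31 days; it has five Tuesdays when Tuesday falls among the first (month-length − 28) days — i.e. when August 1 is one of Tuesday/Monday/Sunday.
August 1 by year: 2013:Thu 2014:Fri 2015:Sat 2016:Mon✓ 2017:Tue✓ 2018:Wed 2019:Thu 2020:Sat 2021:Sun✓ 2022:Mon✓ 2023:Tue✓ 2024:Thu 2025:Fri 2026:Sat 2027:Sun✓ …(4 more)… 2032:Sun✓ 2033:Mon✓ 2034:Tue✓ 2035:Wed 2036:Fri 2037:Sat 2038:Sun✓ 2039:Mon✓ 2040:Wed 2041:Thu 2042:Fri 2043:Sat 2044:Mon✓ 2045:Tue✓ 2046:Wed
Years with five Tuesdays: 2016, 2017, 2021, 2022, 2023, 2027, 2028, 2032, 2033, 2034, 2038, 2039, 2044, 2045 → 14.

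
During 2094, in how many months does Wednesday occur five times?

4

A month of length L has five Wednesdays iff its first Wednesday is on day ≤ L−28 (so day 1–3 in a 31-day month, 1–2 in a 30-day month, day 1 in a leap February).
Checking each month of 2094: Jan starts Fri (31d); Feb starts Mon (28d); Mar starts Mon (31d) ✓; Apr starts Thu (30d); May starts Sat (31d); Jun starts Tue (30d) ✓; Jul starts Thu (31d); Aug starts Sun (31d); Sep starts Wed (30d) ✓; Oct starts Fri (31d); Nov starts Mon (30d); Dec starts Wed (31d) ✓.
Five-Wednesday months: March, June, September, December → 4.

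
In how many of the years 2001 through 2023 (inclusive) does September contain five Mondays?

6

September has 30 days; it has five Mondays when Monday falls among the first (month-length − 28) days — i.e. when September 1 is one of Monday/Sunday.
September 1 by year: 2001:Sat 2002:Sun✓ 2003:Mon✓ 2004:Wed 2005:Thu 2006:Fri 2007:Sat 2008:Mon✓ 2009:Tue 2010:Wed 2011:Thu 2012:Sat 2013:Sun✓ 2014:Mon✓ 2015:Tue 2016:Thu 2017:Fri 2018:Sat 2019:Sun✓ 2020:Tue 2021:Wed 2022:Thu 2023:Fri
Years with five Mondays: 2002, 2003, 2008, 2013, 2014, 2019 → 6.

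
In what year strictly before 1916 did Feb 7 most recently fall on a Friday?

1913

From one year to the next, a fixed date's weekday advances by 1, or by 2 when a Feb 29 lies between the two dates.
1916: February 7 is Monday.
1915: Sunday (−1)
1914: Saturday (−1)
1913: Friday (−1)
Feb 7 falls on a Friday in 1913.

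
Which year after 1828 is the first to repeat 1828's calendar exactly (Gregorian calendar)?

Two years share a calendar iff Jan 1 falls on the same weekday and both are leap or both are common. 1828: Jan 1 is Tuesday, leap year.
1829: Jan 1 Thursday, common
1830: Jan 1 Friday, common
1831: Jan 1 Saturday, common
1832: Jan 1 Sunday, leap
1833: Jan 1 Tuesday, common
1834: Jan 1 Wednesday, common
1835: Jan 1 Thursday, common
1836: Jan 1 Friday, leap
1837: Jan 1 Sunday, common
1838: Jan 1 Monday, common
1839: Jan 1 Tuesday, common
1840: Jan 1 Wednesday, leap
1841: Jan 1 Friday, common
1842: Jan 1 Saturday, common
1843: Jan 1 Sunday, common
1844: Jan 1 Monday, leap
1845: Jan 1 Wednesday, common
1846: Jan 1 Thursday, common
1847: Jan 1 Friday, common
1848: Jan 1 Saturday, leap
1849: Jan 1 Monday, common
1850: Jan 1 Tuesday, common
1851: Jan 1 Wednesday, common
1852: Jan 1 Thursday, leap
1853: Jan 1 Saturday, common
1854: Jan 1 Sunday, common
1855: Jan 1 Monday, common
1856: Jan 1 Tuesday, leap
1856 matches on both conditions.

1856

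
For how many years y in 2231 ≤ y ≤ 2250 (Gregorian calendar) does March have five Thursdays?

9

March has 31 days; it has five Thursdays when Thursday falls among the first (month-length − 28) days — i.e. when March 1 is one of Thursday/Wednesday/Tuesday.
March 1 by year: 2231:Tue✓ 2232:Thu✓ 2233:Fri 2234:Sat 2235:Sun 2236:Tue✓ 2237:Wed✓ 2238:Thu✓ 2239:Fri 2240:Sun 2241:Mon 2242:Tue✓ 2243:Wed✓ 2244:Fri 2245:Sat 2246:Sun 2247:Mon 2248:Wed✓ 2249:Thu✓ 2250:Fri
Years with five Thursdays: 2231, 2232, 2236, 2237, 2238, 2242, 2243, 2248, 2249 → 9.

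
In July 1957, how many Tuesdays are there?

July 1957 has 31 days and begins on Monday.
The first Tuesday is July 2.
Tuesdays fall on 2, 9, 16, 23, 30 — that's 5.

5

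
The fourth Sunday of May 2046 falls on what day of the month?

May 1, 2046 is a Tuesday, so the first Sunday is the 6th.
The fourth Sunday is 6 + 21 = 27.

27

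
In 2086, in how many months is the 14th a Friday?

Check the 14th of each month of 2086: Jan 14: Mon, Feb 14: Thu, Mar 14: Thu, Apr 14: Sun, May 14: Tue, Jun 14: Fri, Jul 14: Sun, Aug 14: Wed, Sep 14: Sat, Oct 14: Mon, Nov 14: Thu, Dec 14: Sat.
Friday occurs in June — 1 month.

1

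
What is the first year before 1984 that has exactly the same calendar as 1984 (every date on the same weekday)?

1956

Two years share a calendar iff Jan 1 falls on the same weekday and both are leap or both are common. 1984: Jan 1 is Sunday, leap year.
1983: Jan 1 Saturday, common
1982: Jan 1 Friday, common
1981: Jan 1 Thursday, common
1980: Jan 1 Tuesday, leap
1979: Jan 1 Monday, common
1978: Jan 1 Sunday, common
1977: Jan 1 Saturday, common
1976: Jan 1 Thursday, leap
1975: Jan 1 Wednesday, common
1974: Jan 1 Tuesday, common
1973: Jan 1 Monday, common
1972: Jan 1 Saturday, leap
1971: Jan 1 Friday, common
1970: Jan 1 Thursday, common
1969: Jan 1 Wednesday, common
1968: Jan 1 Monday, leap
1967: Jan 1 Sunday, common
1966: Jan 1 Saturday, common
1965: Jan 1 Friday, common
1964: Jan 1 Wednesday, leap
1963: Jan 1 Tuesday, common
1962: Jan 1 Monday, common
1961: Jan 1 Sunday, common
1960: Jan 1 Friday, leap
1959: Jan 1 Thursday, common
1958: Jan 1 Wednesday, common
1957: Jan 1 Tuesday, common
1956: Jan 1 Sunday, leap
1956 matches on both conditions.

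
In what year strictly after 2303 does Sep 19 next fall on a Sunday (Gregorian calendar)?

From one year to the next, a fixed date's weekday advances by 1, or by 2 when a Feb 29 lies between the two dates.
2303: September 19 is Saturday.
2304: Monday (+2)
2305: Tuesday (+1)
2306: Wednesday (+1)
2307: Thursday (+1)
2308: Saturday (+2)
2309: Sunday (+1)
Sep 19 falls on a Sunday in 2309.

2309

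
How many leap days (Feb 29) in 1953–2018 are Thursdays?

Leap years in 1953–2018: 16 of them.
Feb 29 weekday advances by 5 (mod 7) from one leap year to the next four years later (or differs when a century non-leap intervenes).
Leap-day weekdays: 1956:Wed 1960:Mon 1964:Sat 1968:Thu✓ 1972:Tue 1976:Sun 1980:Fri 1984:Wed 1988:Mon 1992:Sat 1996:Thu✓ 2000:Tue 2004:Sun 2008:Fri 2012:Wed 2016:Mon
Thursday: 1968, 1996 → 2.

2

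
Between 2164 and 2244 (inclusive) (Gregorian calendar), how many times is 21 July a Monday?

11

Track 21 July's weekday year by year (advancing +1, or +2 across a Feb 29):
  2164: Sat  2165: Sun (+1)  2166: Mon (+1) ✓  2167: Tue (+1)  2168: Thu (+2)
  2169: Fri (+1)  2170: Sat (+1)  2171: Sun (+1)  2172: Tue (+2)  2173: Wed (+1)
  2174: Thu (+1)  2175: Fri (+1)  2176: Sun (+2)  2177: Mon (+1) ✓  … (53 more years) …
  2231: Thu (+1)  2232: Sat (+2)  2233: Sun (+1)  2234: Mon (+1) ✓  2235: Tue (+1)
  2236: Thu (+2)  2237: Fri (+1)  2238: Sat (+1)  2239: Sun (+1)  2240: Tue (+2)
  2241: Wed (+1)  2242: Thu (+1)  2243: Fri (+1)  2244: Sun (+2)
Monday years: 2166, 2177, 2183, 2188, 2194, 2200, 2206, 2217, 2223, 2228, 2234 — 11 in total.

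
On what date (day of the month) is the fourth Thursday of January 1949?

27

January 1, 1949 is a Saturday, so the first Thursday is the 6th.
The fourth Thursday is 6 + 21 = 27.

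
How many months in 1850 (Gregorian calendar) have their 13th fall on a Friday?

Check the 13th of each month of 1850: Jan 13: Sun, Feb 13: Wed, Mar 13: Wed, Apr 13: Sat, May 13: Mon, Jun 13: Thu, Jul 13: Sat, Aug 13: Tue, Sep 13: Fri, Oct 13: Sun, Nov 13: Wed, Dec 13: Fri.
Friday occurs in September, December — 2 months.

2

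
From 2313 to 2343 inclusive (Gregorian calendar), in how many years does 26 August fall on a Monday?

Track 26 August's weekday year by year (advancing +1, or +2 across a Feb 29):
  2313: Tue  2314: Wed (+1)  2315: Thu (+1)  2316: Sat (+2)  2317: Sun (+1)
  2318: Mon (+1) ✓  2319: Tue (+1)  2320: Thu (+2)  2321: Fri (+1)  2322: Sat (+1)
  2323: Sun (+1)  2324: Tue (+2)  2325: Wed (+1)  2326: Thu (+1)  … (3 more years) …
  2330: Tue (+1)  2331: Wed (+1)  2332: Fri (+2)  2333: Sat (+1)  2334: Sun (+1)
  2335: Mon (+1) ✓  2336: Wed (+2)  2337: Thu (+1)  2338: Fri (+1)  2339: Sat (+1)
  2340: Mon (+2) ✓  2341: Tue (+1)  2342: Wed (+1)  2343: Thu (+1)
Monday years: 2318, 2329, 2335, 2340 — 4 in total.

4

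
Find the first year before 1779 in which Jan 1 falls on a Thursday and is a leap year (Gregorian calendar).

1756

Jan 1 advances by 2 weekdays after a leap year and by 1 after a common year.
1779: Jan 1 is Friday.
1778: Thursday
1777: Wednesday
1776: Monday (leap)
1775: Sunday
1774: Saturday
1773: Friday
1772: Wednesday (leap)
1771: Tuesday
1770: Monday
1769: Sunday
1768: Friday (leap)
1767: Thursday
1766: Wednesday
1765: Tuesday
1764: Sunday (leap)
1763: Saturday
1762: Friday
1761: Thursday
1760: Tuesday (leap)
1759: Monday
1758: Sunday
1757: Saturday
1756: Thursday (leap)
1756 begins on a Thursday and is a leap year.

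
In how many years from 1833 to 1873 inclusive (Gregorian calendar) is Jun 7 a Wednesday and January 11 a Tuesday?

1

Check each year's weekday for Jun 7 and January 11:
  1833: Fri/Fri  1834: Sat/Sat  1835: Sun/Sun  1836: Tue/Mon  1837: Wed/Wed  1838: Thu/Thu  1839: Fri/Fri  1840: Sun/Sat  1841: Mon/Mon  1842: Tue/Tue  1843: Wed/Wed  1844: Fri/Thu  1845: Sat/Sat  1846: Sun/Sun  …(13 more)…  1860: Thu/Wed  1861: Fri/Fri  1862: Sat/Sat  1863: Sun/Sun  1864: Tue/Mon  1865: Wed/Wed  1866: Thu/Thu  1867: Fri/Fri  1868: Sun/Sat  1869: Mon/Mon  1870: Tue/Tue  1871: Wed/Wed  1872: Fri/Thu  1873: Sat/Sat
Both conditions hold in: 1848 — 1.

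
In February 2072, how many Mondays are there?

5

February 2072 has 29 days and begins on Monday.
The first Monday is February 1.
Mondays fall on 1, 8, 15, 22, 29 — that's 5.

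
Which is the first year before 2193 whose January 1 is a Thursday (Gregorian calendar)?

2189

Jan 1 advances by 2 weekdays after a leap year and by 1 after a common year.
2193: Jan 1 is Tuesday.
2192: Sunday (leap)
2191: Saturday
2190: Friday
2189: Thursday
2189 begins on a Thursday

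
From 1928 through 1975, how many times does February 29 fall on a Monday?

Leap years in 1928–1975: 12 of them.
Feb 29 weekday advances by 5 (mod 7) from one leap year to the next four years later (or differs when a century non-leap intervenes).
Leap-day weekdays: 1928:Wed 1932:Mon✓ 1936:Sat 1940:Thu 1944:Tue 1948:Sun 1952:Fri 1956:Wed 1960:Mon✓ 1964:Sat 1968:Thu 1972:Tue
Monday: 1932, 1960 → 2.

2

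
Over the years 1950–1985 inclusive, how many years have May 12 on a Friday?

5

Track May 12's weekday year by year (advancing +1, or +2 across a Feb 29):
  1950: Fri ✓  1951: Sat (+1)  1952: Mon (+2)  1953: Tue (+1)  1954: Wed (+1)
  1955: Thu (+1)  1956: Sat (+2)  1957: Sun (+1)  1958: Mon (+1)  1959: Tue (+1)
  1960: Thu (+2)  1961: Fri (+1) ✓  1962: Sat (+1)  1963: Sun (+1)  … (8 more years) …
  1972: Fri (+2) ✓  1973: Sat (+1)  1974: Sun (+1)  1975: Mon (+1)  1976: Wed (+2)
  1977: Thu (+1)  1978: Fri (+1) ✓  1979: Sat (+1)  1980: Mon (+2)  1981: Tue (+1)
  1982: Wed (+1)  1983: Thu (+1)  1984: Sat (+2)  1985: Sun (+1)
Friday years: 1950, 1961, 1967, 1972, 1978 — 5 in total.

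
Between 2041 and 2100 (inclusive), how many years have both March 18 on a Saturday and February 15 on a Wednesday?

Check each year's weekday for March 18 and February 15:
  2041: Mon/Fri  2042: Tue/Sat  2043: Wed/Sun  2044: Fri/Mon  2045: Sat/Wed ✓  2046: Sun/Thu  2047: Mon/Fri  2048: Wed/Sat  2049: Thu/Mon  2050: Fri/Tue  2051: Sat/Wed ✓  2052: Mon/Thu  2053: Tue/Sat  2054: Wed/Sun  …(32 more)…  2087: Tue/Sat  2088: Thu/Sun  2089: Fri/Tue  2090: Sat/Wed ✓  2091: Sun/Thu  2092: Tue/Fri  2093: Wed/Sun  2094: Thu/Mon  2095: Fri/Tue  2096: Sun/Wed  2097: Mon/Fri  2098: Tue/Sat  2099: Wed/Sun  2100: Thu/Mon
Both conditions hold in: 2045, 2051, 2062, 2073, 2079, 2090 — 6.

6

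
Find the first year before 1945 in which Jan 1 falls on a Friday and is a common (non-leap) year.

Jan 1 advances by 2 weekdays after a leap year and by 1 after a common year.
1945: Jan 1 is Monday.
1944: Saturday (leap)
1943: Friday
1943 begins on a Friday and is a common year.

1943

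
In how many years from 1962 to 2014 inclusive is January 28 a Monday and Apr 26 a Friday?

Check each year's weekday for January 28 and Apr 26:
  1962: Sun/Thu  1963: Mon/Fri ✓  1964: Tue/Sun  1965: Thu/Mon  1966: Fri/Tue  1967: Sat/Wed  1968: Sun/Fri  1969: Tue/Sat  1970: Wed/Sun  1971: Thu/Mon  1972: Fri/Wed  1973: Sun/Thu  1974: Mon/Fri ✓  1975: Tue/Sat  …(25 more)…  2001: Sun/Thu  2002: Mon/Fri ✓  2003: Tue/Sat  2004: Wed/Mon  2005: Fri/Tue  2006: Sat/Wed  2007: Sun/Thu  2008: Mon/Sat  2009: Wed/Sun  2010: Thu/Mon  2011: Fri/Tue  2012: Sat/Thu  2013: Mon/Fri ✓  2014: Tue/Sat
Both conditions hold in: 1963, 1974, 1985, 1991, 2002, 2013 — 6.

6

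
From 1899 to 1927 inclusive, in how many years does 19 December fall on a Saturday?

4

Track 19 December's weekday year by year (advancing +1, or +2 across a Feb 29):
  1899: Tue  1900: Wed (+1)  1901: Thu (+1)  1902: Fri (+1)  1903: Sat (+1) ✓
  1904: Mon (+2)  1905: Tue (+1)  1906: Wed (+1)  1907: Thu (+1)  1908: Sat (+2) ✓
  1909: Sun (+1)  1910: Mon (+1)  1911: Tue (+1)  1912: Thu (+2)  1913: Fri (+1)
  1914: Sat (+1) ✓  1915: Sun (+1)  1916: Tue (+2)  1917: Wed (+1)  1918: Thu (+1)
  1919: Fri (+1)  1920: Sun (+2)  1921: Mon (+1)  1922: Tue (+1)  1923: Wed (+1)
  1924: Fri (+2)  1925: Sat (+1) ✓  1926: Sun (+1)  1927: Mon (+1)
Saturday years: 1903, 1908, 1914, 1925 — 4 in total.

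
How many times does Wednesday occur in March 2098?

4

March 2098 has 31 days and begins on Saturday.
The first Wednesday is March 5.
Wednesdays fall on 5, 12, 19, 26 — that's 4.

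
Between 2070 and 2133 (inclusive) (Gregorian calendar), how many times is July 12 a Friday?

Track July 12's weekday year by year (advancing +1, or +2 across a Feb 29):
  2070: Sat  2071: Sun (+1)  2072: Tue (+2)  2073: Wed (+1)  2074: Thu (+1)
  2075: Fri (+1) ✓  2076: Sun (+2)  2077: Mon (+1)  2078: Tue (+1)  2079: Wed (+1)
  2080: Fri (+2) ✓  2081: Sat (+1)  2082: Sun (+1)  2083: Mon (+1)  … (36 more years) …
  2120: Fri (+2) ✓  2121: Sat (+1)  2122: Sun (+1)  2123: Mon (+1)  2124: Wed (+2)
  2125: Thu (+1)  2126: Fri (+1) ✓  2127: Sat (+1)  2128: Mon (+2)  2129: Tue (+1)
  2130: Wed (+1)  2131: Thu (+1)  2132: Sat (+2)  2133: Sun (+1)
Friday years: 2075, 2080, 2086, 2097, 2109, 2115, 2120, 2126 — 8 in total.

8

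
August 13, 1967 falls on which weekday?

Sunday

January 1, 1967 is a Sunday.
August 13 is day 225 of the year, i.e. 224 days after Jan 1.
224 mod 7 = 0, so advance 0 weekdays from Sunday: Sunday.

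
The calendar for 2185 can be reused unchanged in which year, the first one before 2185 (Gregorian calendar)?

Two years share a calendar iff Jan 1 falls on the same weekday and both are leap or both are common. 2185: Jan 1 is Saturday, common year.
2184: Jan 1 Thursday, leap
2183: Jan 1 Wednesday, common
2182: Jan 1 Tuesday, common
2181: Jan 1 Monday, common
2180: Jan 1 Saturday, leap
2179: Jan 1 Friday, common
2178: Jan 1 Thursday, common
2177: Jan 1 Wednesday, common
2176: Jan 1 Monday, leap
2175: Jan 1 Sunday, common
2174: Jan 1 Saturday, common
2174 matches on both conditions.

2174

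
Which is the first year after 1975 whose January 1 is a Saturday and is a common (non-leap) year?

1977

Jan 1 advances by 2 weekdays after a leap year and by 1 after a common year.
1975: Jan 1 is Wednesday.
1976: Thursday (leap)
1977: Saturday
1977 begins on a Saturday and is a common year.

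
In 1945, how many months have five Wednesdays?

4

A month of length L has five Wednesdays iff its first Wednesday is on day ≤ L−28 (so day 1–3 in a 31-day month, 1–2 in a 30-day month, day 1 in a leap February).
Checking each month of 1945: Jan starts Mon (31d) ✓; Feb starts Thu (28d); Mar starts Thu (31d); Apr starts Sun (30d); May starts Tue (31d) ✓; Jun starts Fri (30d); Jul starts Sun (31d); Aug starts Wed (31d) ✓; Sep starts Sat (30d); Oct starts Mon (31d) ✓; Nov starts Thu (30d); Dec starts Sat (31d).
Five-Wednesday months: January, May, August, October → 4.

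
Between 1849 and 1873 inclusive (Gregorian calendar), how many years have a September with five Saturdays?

7

September has 30 days; it has five Saturdays when Saturday falls among the first (month-length − 28) days — i.e. when September 1 is one of Saturday/Friday.
September 1 by year: 1849:Sat✓ 1850:Sun 1851:Mon 1852:Wed 1853:Thu 1854:Fri✓ 1855:Sat✓ 1856:Mon 1857:Tue 1858:Wed 1859:Thu 1860:Sat✓ 1861:Sun 1862:Mon 1863:Tue 1864:Thu 1865:Fri✓ 1866:Sat✓ 1867:Sun 1868:Tue 1869:Wed 1870:Thu 1871:Fri✓ 1872:Sun 1873:Mon
Years with five Saturdays: 1849, 1854, 1855, 1860, 1865, 1866, 1871 → 7.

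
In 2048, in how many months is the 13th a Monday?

3

Check the 13th of each month of 2048: Jan 13: Mon, Feb 13: Thu, Mar 13: Fri, Apr 13: Mon, May 13: Wed, Jun 13: Sat, Jul 13: Mon, Aug 13: Thu, Sep 13: Sun, Oct 13: Tue, Nov 13: Fri, Dec 13: Sun.
Monday occurs in January, April, July — 3 months.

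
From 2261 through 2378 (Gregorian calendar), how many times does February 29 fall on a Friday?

3

Leap years in 2261–2378: 28 of them.
Feb 29 weekday advances by 5 (mod 7) from one leap year to the next four years later (or differs when a century non-leap intervenes).
Leap-day weekdays: 2264:Mon 2268:Sat 2272:Thu 2276:Tue 2280:Sun 2284:Fri✓ 2288:Wed 2292:Mon 2296:Sat 2304:Mon 2308:Sat 2312:Thu 2316:Tue 2320:Sun 2324:Fri✓ 2328:Wed 2332:Mon 2336:Sat 2340:Thu 2344:Tue 2348:Sun 2352:Fri✓ 2356:Wed 2360:Mon 2364:Sat 2368:Thu 2372:Tue 2376:Sun
Friday: 2284, 2324, 2352 → 3.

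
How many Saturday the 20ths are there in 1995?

Check the 20th of each month of 1995: Jan 20: Fri, Feb 20: Mon, Mar 20: Mon, Apr 20: Thu, May 20: Sat, Jun 20: Tue, Jul 20: Thu, Aug 20: Sun, Sep 20: Wed, Oct 20: Fri, Nov 20: Mon, Dec 20: Wed.
Saturday occurs in May — 1 month.

1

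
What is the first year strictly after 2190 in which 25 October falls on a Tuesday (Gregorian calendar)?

From one year to the next, a fixed date's weekday advances by 1, or by 2 when a Feb 29 lies between the two dates.
2190: October 25 is Monday.
2191: Tuesday (+1)
25 October falls on a Tuesday in 2191.

2191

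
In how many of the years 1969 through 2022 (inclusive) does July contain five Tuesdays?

July has 31 days; it has five Tuesdays when Tuesday falls among the first (month-length − 28) days — i.e. when July 1 is one of Tuesday/Monday/Sunday.
July 1 by year: 1969:Tue✓ 1970:Wed 1971:Thu 1972:Sat 1973:Sun✓ 1974:Mon✓ 1975:Tue✓ 1976:Thu 1977:Fri 1978:Sat 1979:Sun✓ 1980:Tue✓ 1981:Wed 1982:Thu 1983:Fri …(24 more)… 2008:Tue✓ 2009:Wed 2010:Thu 2011:Fri 2012:Sun✓ 2013:Mon✓ 2014:Tue✓ 2015:Wed 2016:Fri 2017:Sat 2018:Sun✓ 2019:Mon✓ 2020:Wed 2021:Thu 2022:Fri
Years with five Tuesdays: 1969, 1973, 1974, 1975, 1979, 1980, 1984, 1985, 1986, 1990, 1991, 1996, 1997, 2001, 2002, 2003, 2007, 2008, 2012, 2013, 2014, 2018, 2019 → 23.

23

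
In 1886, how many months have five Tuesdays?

A month of length L has five Tuesdays iff its first Tuesday is on day ≤ L−28 (so day 1–3 in a 31-day month, 1–2 in a 30-day month, day 1 in a leap February).
Checking each month of 1886: Jan starts Fri (31d); Feb starts Mon (28d); Mar starts Mon (31d) ✓; Apr starts Thu (30d); May starts Sat (31d); Jun starts Tue (30d) ✓; Jul starts Thu (31d); Aug starts Sun (31d) ✓; Sep starts Wed (30d); Oct starts Fri (31d); Nov starts Mon (30d) ✓; Dec starts Wed (31d).
Five-Tuesday months: March, June, August, November → 4.

4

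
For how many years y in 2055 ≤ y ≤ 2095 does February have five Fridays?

2

February has 28 days (29 in leap years); it has five Fridays when Friday falls among the first (month-length − 28) days — i.e. when February 1 is Friday in a leap year (never in a common year).
February 1 by year: 2055:Mon 2056:Tue 2057:Thu 2058:Fri 2059:Sat 2060:Sun 2061:Tue 2062:Wed 2063:Thu 2064:Fri✓ 2065:Sun 2066:Mon 2067:Tue 2068:Wed 2069:Fri …(11 more)… 2081:Sat 2082:Sun 2083:Mon 2084:Tue 2085:Thu 2086:Fri 2087:Sat 2088:Sun 2089:Tue 2090:Wed 2091:Thu 2092:Fri✓ 2093:Sun 2094:Mon 2095:Tue
Years with five Fridays: 2064, 2092 → 2.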